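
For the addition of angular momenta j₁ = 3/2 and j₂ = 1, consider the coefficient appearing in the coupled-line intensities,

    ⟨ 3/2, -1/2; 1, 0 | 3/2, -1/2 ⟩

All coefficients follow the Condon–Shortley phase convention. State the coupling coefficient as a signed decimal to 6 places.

-0.258199  (= −√(1/15))

√[4·1!2!1!/5! · 1!2!1!1!1!2!] = √(4/15)
  +(−1)^0/∏(0,1,2,1,0,0)! = 1/2  (running 1/2)
  +(−1)^1/∏(1,0,1,0,1,1)! = -1  (running -1/2)
⟨..|..⟩ = √(4/15)·(-1/2) = -0.258199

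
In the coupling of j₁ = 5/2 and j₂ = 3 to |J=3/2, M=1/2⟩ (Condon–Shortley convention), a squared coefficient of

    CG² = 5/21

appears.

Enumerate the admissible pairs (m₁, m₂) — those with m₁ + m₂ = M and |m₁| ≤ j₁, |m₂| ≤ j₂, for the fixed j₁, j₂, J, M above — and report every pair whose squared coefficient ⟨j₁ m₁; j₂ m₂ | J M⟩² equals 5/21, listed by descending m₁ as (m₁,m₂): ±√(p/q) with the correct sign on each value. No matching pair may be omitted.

Admissible pairs with m₁+m₂ = M = 1/2: (-5/2,3), (-3/2,2), (-1/2,1), (1/2,0), (3/2,-1), (5/2,-2)
  (m₁,m₂)=(5/2,-2): CG² = 5/21, CG = +√(5/21)   ← matches the target
  (m₁,m₂)=(3/2,-1): CG² = 7/30, CG = −√(7/30)
  (m₁,m₂)=(1/2,0): CG² = 4/35, CG = +√(4/35)
  (m₁,m₂)=(-1/2,1): CG² = 1/105, CG = −√(1/105)
  (m₁,m₂)=(-3/2,2): CG² = 1/21, CG = −√(1/21)
  (m₁,m₂)=(-5/2,3): CG² = 5/14, CG = +√(5/14)
Pairs with CG² = 5/21: (5/2,-2): +√(5/21)

(5/2,-2): +√(5/21)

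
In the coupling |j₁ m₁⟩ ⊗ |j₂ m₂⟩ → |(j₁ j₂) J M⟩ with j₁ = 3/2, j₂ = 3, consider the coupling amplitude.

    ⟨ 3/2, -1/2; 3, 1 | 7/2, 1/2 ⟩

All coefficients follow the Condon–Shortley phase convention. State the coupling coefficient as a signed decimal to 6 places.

−√(2/7) = -0.534522

triangle: 1!×2!×5!/9! = 240/362880
(j±m)!: 1!×2!×4!×2!×4!×3! = 13824
prefactor² = (2J+1)×Δ×N² = 512/7
  k=0: +1/(0!×1!×2!×4!×0!×1!) = 1/48
  k=1: −1/(1!×0!×1!×3!×1!×2!) = -1/12
Σ = -1/16  ⇒  CG² = 512/7×(-1/16)² = 2/7
CG = −√(2/7) = -0.534522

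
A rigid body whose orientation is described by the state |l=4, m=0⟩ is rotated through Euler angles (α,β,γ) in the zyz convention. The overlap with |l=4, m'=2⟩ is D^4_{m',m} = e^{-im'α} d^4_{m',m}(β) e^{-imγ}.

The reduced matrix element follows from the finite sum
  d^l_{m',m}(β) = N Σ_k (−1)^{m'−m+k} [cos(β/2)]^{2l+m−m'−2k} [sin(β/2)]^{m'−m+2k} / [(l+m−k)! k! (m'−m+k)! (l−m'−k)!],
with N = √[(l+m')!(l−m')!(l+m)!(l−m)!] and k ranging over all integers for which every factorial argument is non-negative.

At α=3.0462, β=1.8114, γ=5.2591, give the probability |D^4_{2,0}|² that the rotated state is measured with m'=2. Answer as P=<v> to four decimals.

P=0.0505

First d^4_{2,0}(β=1.8114), then the phase factors e^{-i(2)α} and e^{-i(0)γ}:
With c≡cos(β/2)=0.617135 and s≡sin(β/2)=0.786857, N=[720·2·24·24]^{1/2}=910.735966
Admissible k: 0..2 (factorial args all ≥0)
  k=0: (−1)^2·910.7360/(96)·0.6171^6·0.7869^2 = +0.324485
  k=1: (−1)^3·910.7360/(36)·0.6171^4·0.7869^4 = -1.406677
  k=2: (−1)^4·910.7360/(96)·0.6171^2·0.7869^6 = +0.857546
d^4_{2,0}(1.8114) = +0.324485 -1.406677 +0.857546 = -0.224647
|D^4_{2,0}|² = |d^4_{2,0}(β)|² = (-0.224647)² = 0.050466 (the z-rotation phases have unit modulus)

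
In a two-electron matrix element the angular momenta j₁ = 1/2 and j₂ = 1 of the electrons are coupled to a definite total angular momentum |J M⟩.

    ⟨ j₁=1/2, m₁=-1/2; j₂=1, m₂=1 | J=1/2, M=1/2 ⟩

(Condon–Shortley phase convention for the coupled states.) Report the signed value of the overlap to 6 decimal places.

j₁+j₂−J=1  J+j₁−j₂=0  J−j₁+j₂=1  j₁+j₂+J+1=3
(j₁±m₁, j₂±m₂, J±M) = (0,1,2,0,1,0)
P² = 2/3
sum k=1..1:
  [1] −1/1 = -1
S = -1
C² = P²·S² = 2/3 ; C = -0.816497

−√(2/3) = -0.816497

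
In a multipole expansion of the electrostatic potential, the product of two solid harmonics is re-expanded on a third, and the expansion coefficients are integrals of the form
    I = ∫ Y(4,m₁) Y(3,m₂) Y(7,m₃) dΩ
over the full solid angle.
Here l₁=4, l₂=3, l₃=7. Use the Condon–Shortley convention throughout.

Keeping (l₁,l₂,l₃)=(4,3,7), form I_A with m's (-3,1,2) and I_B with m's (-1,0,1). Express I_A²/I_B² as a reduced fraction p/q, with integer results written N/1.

Same 4,3,7: normalisation and zero-m 3j drop out of the ratio.
A: Δ: 0! 8! 6! / 15! → 1/45045; sum: t=0:+1/241920 = 1/241920; 3j²(4 3 7; -3 1 2) = Δ·Π!·Σ² = 4/1001  (sign -1)
B: Δ: 0! 8! 6! / 15! → 1/45045; sum: t=0:+1/25920 = 1/25920; 3j²(4 3 7; -1 0 1) = Δ·Π!·Σ² = 32/1287  (sign +1)
I_A²/I_B² = (4/1001)/(32/1287) = 9/56

9/56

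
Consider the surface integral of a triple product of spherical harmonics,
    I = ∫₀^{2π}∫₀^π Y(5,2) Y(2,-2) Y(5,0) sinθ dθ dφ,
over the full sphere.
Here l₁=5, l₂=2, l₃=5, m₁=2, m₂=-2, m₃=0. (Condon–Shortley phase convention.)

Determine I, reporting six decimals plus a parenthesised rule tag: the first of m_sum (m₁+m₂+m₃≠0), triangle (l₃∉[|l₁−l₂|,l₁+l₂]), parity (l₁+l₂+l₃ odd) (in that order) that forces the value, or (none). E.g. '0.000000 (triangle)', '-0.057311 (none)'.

-0.191372 (none)

Rules hold: Σm=0, L=12 even, 3≤5≤7.
N = 11·5·11 = 605
Δ = 2!·8!·2!/13! = 1/38610
Racah Σ t=0..2: t=0:+1/2880 t=1:−1/576 t=2:+1/2880 = -1/960
⇒ 3j(5 2 5; 0 0 0)² = 10/429, sgn +1
Racah Σ t=0..0: t=0:+1/2880 = 1/2880
⇒ 3j(5 2 5; 2 -2 0)² = 14/429, sgn -1
4πI² = N·(3j₀)²·(3jₘ)² = 700/1521
I = -1·√(0.460224/4π) = -0.19137248
No selection rule forces the value: the integral is nonzero (none).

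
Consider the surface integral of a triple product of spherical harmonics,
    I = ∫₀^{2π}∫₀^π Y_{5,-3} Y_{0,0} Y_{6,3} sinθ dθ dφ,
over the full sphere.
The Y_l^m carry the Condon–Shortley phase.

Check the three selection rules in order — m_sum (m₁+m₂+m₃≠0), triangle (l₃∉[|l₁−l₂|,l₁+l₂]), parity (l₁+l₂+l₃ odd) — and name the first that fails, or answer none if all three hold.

azimuthal sum: -3 + 0 + 3 = 0  ✓
l₃ must lie in [5,5]; have l₃=6  ✗
L = 5 + 0 + 6 = 11 (odd)

triangle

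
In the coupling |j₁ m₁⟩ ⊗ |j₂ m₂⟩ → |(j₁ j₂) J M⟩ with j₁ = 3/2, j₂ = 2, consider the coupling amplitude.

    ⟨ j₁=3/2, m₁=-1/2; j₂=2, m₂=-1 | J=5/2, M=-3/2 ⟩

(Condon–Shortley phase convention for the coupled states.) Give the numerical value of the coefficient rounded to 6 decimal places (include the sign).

triangle: 1!·2!·3!/7! = 12/5040
(j±m)!: 1!·2!·1!·3!·1!·4! = 288
prefactor² = (2J+1)·Δ·N² = 144/35
  k=0: +1/(0!·1!·2!·1!·0!·2!) = 1/4
  k=1: −1/(1!·0!·1!·0!·1!·3!) = -1/6
Σ = 1/12  ⇒  CG² = 144/35·(1/12)² = 1/35
CG = +√(1/35) = +0.169031

+√(1/35) = +0.169031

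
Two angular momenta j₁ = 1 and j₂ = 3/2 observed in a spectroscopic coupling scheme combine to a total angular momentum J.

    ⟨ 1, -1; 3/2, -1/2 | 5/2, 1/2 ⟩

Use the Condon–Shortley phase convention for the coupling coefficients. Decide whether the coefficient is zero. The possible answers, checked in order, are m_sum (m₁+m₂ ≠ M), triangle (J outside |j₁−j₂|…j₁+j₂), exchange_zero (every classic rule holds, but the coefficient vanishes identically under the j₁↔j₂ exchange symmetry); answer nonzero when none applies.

m_sum

m-sum: m₁+m₂ = -1+(-1/2) = -3/2, M = 1/2  ✗ ⇒ coefficient is 0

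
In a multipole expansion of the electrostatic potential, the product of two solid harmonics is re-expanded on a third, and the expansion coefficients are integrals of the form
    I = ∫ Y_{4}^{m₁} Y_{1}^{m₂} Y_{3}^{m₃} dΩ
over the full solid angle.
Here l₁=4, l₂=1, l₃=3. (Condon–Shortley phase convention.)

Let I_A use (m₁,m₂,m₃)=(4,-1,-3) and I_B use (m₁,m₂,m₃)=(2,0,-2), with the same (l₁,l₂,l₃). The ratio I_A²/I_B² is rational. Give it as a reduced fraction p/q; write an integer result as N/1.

7/3

Shared (l₁,l₂,l₃)=(4,1,3): N and (l;000)² cancel in I_A²/I_B².
A: Δ = 2!·6!·0!/9! = 1/252; Racah Σ t=0..0: t=0:+1/1440 = 1/1440; ⇒ 3j(4 1 3; 4 -1 -3)² = 1/9, sgn +1
B: Δ = 2!·6!·0!/9! = 1/252; Racah Σ t=1..1: t=1:−1/120 = -1/120; ⇒ 3j(4 1 3; 2 0 -2)² = 1/21, sgn +1
I_A²/I_B² = (1/9)/(1/21) = 7/3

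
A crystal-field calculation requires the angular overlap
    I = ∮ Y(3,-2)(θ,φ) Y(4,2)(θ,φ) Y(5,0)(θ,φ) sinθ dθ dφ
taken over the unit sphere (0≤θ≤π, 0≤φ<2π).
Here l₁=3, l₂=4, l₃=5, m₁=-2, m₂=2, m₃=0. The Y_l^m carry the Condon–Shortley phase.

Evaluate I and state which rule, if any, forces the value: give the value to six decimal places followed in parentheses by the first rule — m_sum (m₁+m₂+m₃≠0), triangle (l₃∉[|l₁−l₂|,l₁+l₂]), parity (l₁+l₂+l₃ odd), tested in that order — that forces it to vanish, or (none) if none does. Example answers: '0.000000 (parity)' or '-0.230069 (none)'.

m-sum 0 ✓  L=12 even ✓  1≤5≤7 ✓
Π(2lᵢ+1) = 7×9×11 = 693
triangle coeff Δ(3,4,5) = 1/180180
Σ_t [0,2]: t=0:+1/576 t=1:−1/144 t=2:+1/576 = -1/288
(3j)²=20/1001 [(3 4 5; 0 0 0)], sign=+1
Σ_t [1,2]: t=1:−1/2880 t=2:+1/576 = 1/720
(3j)²=80/3003 [(3 4 5; -2 2 0)], sign=-1
⇒ 4πI² = 4800/13013
I = (-1)√(4800/13013/(4π)) = -0.17132746
No selection rule forces the value: the integral is nonzero (none).

-0.171327 (none)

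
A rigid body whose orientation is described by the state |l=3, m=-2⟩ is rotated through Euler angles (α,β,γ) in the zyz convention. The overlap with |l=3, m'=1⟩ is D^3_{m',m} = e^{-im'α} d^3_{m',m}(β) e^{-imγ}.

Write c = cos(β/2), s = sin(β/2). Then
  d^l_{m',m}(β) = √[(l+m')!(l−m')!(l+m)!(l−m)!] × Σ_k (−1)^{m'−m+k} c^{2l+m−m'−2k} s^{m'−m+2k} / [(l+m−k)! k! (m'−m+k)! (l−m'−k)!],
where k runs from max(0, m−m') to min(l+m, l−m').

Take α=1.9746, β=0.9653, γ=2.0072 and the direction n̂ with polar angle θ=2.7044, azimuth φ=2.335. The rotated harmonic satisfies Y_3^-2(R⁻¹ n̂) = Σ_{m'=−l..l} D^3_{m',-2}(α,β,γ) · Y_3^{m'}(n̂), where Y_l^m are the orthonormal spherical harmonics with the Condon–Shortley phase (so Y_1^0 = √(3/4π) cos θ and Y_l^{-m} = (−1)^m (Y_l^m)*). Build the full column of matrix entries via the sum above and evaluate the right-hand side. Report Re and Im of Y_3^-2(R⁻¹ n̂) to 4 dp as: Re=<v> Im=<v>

Need the full column D^3_{m',-2} for m'=−3..3 at α=1.9746, β=0.9653, γ=2.0072.
cos(β/2)=0.885768, sin(β/2)=0.464128
d^3_{-3,-2}: single k=1 term ⇒ +0.619889;  D = -0.539966-0.304465i
d^3_{-2,-2}: k∈[0..1] ⇒ +0.482970 -0.663019 = -0.180049;  D = +0.019697-0.178968i
d^3_{-1,-2}: k∈[0..1] ⇒ -0.800273 +0.439444 = -0.360829;  D = -0.345327+0.104626i
d^3_{0,-2}: k∈[0..1] ⇒ +0.726301 -0.199412 = +0.526888;  D = -0.338620-0.403668i
d^3_{1,-2}: k∈[0..1] ⇒ -0.439444 +0.060327 = -0.379117;  D = +0.171360-0.338180i
d^3_{2,-2}: k∈[0..1] ⇒ +0.182038 -0.009996 = +0.172042;  D = +0.171676+0.011209i
d^3_{3,-2}: single k=0 term ⇒ -0.046729;  D = +0.015522+0.044076i
Y_3^{m'}(θ=2.7044,φ=2.335) and Σ D·Y over m':
  (-0.5400-0.3045i)·(+0.0238-0.0209i)  (+0.0197-0.1790i)·(+0.0070-0.1658i)  (-0.3453+0.1046i)·(-0.2939-0.3066i)  (-0.3386-0.4037i)·(-0.3731+0.0000i)  (+0.1714-0.3382i)·(+0.2939-0.3066i)  (+0.1717+0.0112i)·(+0.0070+0.1658i)  (+0.0155+0.0441i)·(-0.0238-0.0209i)
Y_3^-2(R⁻¹ n̂) = +0.157736+0.100541i

Re=0.1577 Im=0.1005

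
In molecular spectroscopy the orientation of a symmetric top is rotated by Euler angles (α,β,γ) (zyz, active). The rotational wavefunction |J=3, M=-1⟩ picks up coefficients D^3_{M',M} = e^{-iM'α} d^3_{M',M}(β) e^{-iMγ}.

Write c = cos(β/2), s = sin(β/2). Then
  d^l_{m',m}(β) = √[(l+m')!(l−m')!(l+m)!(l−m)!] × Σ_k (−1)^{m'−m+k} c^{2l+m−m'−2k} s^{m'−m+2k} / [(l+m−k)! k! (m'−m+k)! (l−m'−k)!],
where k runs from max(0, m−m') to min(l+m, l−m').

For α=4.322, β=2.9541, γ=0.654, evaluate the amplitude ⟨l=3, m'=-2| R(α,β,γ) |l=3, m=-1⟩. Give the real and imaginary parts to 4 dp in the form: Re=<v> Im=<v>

Re=0.0051 Im=-0.0006

Split into d^3_{-2,-1}(β=2.9541) × two z-phases.
Half-angle: c=0.093609, s=0.995609. N=√(1·120·2·24)=75.894664
k∈{1,2} keeps every argument non-negative
  k=1: (−1)^0·75.8947/(24)·0.0936^5·0.9956^1 = +0.000023
  k=2: (−1)^1·75.8947/(12)·0.0936^3·0.9956^3 = -0.005120
d^3_{-2,-1}(2.9541) = +0.000023 -0.005120 = -0.005097
D = (-0.710366+0.703832i)·(-0.005097)·(+0.793657+0.608366i) = +0.005056-0.000644i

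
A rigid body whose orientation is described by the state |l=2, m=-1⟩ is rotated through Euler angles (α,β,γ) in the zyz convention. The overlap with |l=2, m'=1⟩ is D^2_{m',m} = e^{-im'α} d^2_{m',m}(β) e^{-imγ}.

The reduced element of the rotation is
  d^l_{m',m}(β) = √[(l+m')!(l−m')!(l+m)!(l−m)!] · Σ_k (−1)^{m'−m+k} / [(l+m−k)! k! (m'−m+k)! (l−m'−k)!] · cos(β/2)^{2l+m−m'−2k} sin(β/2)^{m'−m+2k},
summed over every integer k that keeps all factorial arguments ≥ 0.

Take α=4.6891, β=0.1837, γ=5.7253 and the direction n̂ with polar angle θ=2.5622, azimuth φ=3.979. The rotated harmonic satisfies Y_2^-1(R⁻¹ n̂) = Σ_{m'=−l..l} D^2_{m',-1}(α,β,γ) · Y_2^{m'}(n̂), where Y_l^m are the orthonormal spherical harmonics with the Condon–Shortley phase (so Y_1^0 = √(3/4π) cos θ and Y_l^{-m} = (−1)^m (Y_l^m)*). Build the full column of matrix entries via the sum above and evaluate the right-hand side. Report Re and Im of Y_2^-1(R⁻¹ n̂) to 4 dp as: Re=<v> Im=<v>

Re=-0.3837 Im=-0.0033

Need the full column D^2_{m',-1} for m'=−2..2 at α=4.6891, β=0.1837, γ=5.7253.
cos(β/2)=0.995785, sin(β/2)=0.091721
d^2_{-2,-1}: single k=1 term ⇒ +0.181132;  D = -0.149037+0.102941i
d^2_{-1,-1}: k∈[0..1] ⇒ +0.983245 -0.025026 = +0.958219;  D = -0.526068-0.800898i
d^2_{0,-1}: k∈[0..1] ⇒ -0.221840 +0.001882 = -0.219958;  D = -0.186607+0.116444i
d^2_{1,-1}: k∈[0..1] ⇒ +0.025026 -0.000071 = +0.024955;  D = +0.012714+0.021473i
d^2_{2,-1}: single k=0 term ⇒ -0.001537;  D = +0.001340-0.000752i
Y_2^{m'}(θ=2.5622,φ=3.979) and Σ D·Y over m':
  (-0.1490+0.1029i)·(-0.0120-0.1152i)  (-0.5261-0.8009i)·(+0.2369-0.2630i)  (-0.1866+0.1164i)·(+0.3471+0.0000i)  (+0.0127+0.0215i)·(-0.2369-0.2630i)  (+0.0013-0.0008i)·(-0.0120+0.1152i)
Y_2^-1(R⁻¹ n̂) = -0.383668-0.003344i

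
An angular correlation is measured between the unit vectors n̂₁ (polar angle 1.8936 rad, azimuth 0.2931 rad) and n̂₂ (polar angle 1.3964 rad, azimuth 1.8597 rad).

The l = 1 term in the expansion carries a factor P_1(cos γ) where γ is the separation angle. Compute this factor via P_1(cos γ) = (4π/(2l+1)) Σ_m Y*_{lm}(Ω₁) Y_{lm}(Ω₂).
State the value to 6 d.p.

-0.051124

Summing Y*_{l m}(θ₁,φ₁)·Y_{l m}(θ₂,φ₂) over m ∈ [−1, 1]; prefactor 4π/(2·1+1) = 4.188790:
  m=-1: Y*=+0.313676+0.094665i  Y=-0.096939-0.326152i  product +0.000468-0.111483i
  m=+0: Y*=-0.154998-0.000000i  Y=+0.084779+0.000000i  product -0.013141-0.000000i
  m=+1: Y*=-0.313676+0.094665i  Y=+0.096939-0.326152i  product +0.000468+0.111483i
Accumulated sum -0.012205+0.000000i; after 4π/(2l+1) scaling, -0.051124+0.000000i ⇒ P_1 = -0.051124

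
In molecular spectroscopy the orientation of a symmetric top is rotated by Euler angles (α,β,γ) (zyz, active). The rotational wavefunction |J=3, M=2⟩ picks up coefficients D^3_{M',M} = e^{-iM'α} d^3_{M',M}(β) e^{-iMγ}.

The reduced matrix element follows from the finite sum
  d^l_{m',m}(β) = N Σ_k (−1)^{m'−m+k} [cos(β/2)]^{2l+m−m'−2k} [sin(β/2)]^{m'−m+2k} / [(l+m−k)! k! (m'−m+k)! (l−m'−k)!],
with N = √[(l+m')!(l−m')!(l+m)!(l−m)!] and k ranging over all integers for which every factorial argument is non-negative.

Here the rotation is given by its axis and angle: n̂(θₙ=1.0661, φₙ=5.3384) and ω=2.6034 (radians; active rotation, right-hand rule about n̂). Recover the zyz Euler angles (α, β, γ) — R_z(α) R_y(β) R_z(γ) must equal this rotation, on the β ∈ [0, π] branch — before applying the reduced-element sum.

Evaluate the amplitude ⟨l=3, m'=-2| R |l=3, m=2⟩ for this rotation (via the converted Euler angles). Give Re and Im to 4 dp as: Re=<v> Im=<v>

Re=-0.2965 Im=0.2196

Axis–angle → zyz. n̂ = (sinθₙcosφₙ, sinθₙsinφₙ, cosθₙ) = (+0.512866, -0.709335, +0.483542), ω = 2.6034.
R = I cosω + sinω [n̂]ₓ + (1−cosω) n̂n̂ᵀ gives
  R = [-0.369757, -0.924016, +0.097332; -0.428304, +0.076548, -0.900387; +0.824521, -0.374612, -0.424064]
β = atan2(√(R₁₃²+R₂₃²), R₃₃) = 2.008724; α = atan2(R₂₃, R₁₃) mod 2π = 4.820071; γ = atan2(R₃₂, −R₃₁) mod 2π = 3.568049
Split into d^3_{-2,2}(β=2.0087) × two z-phases.
c=cos(2.008724/2)=0.536626, s=sin(2.008724/2)=0.843820; N=√[1·120·120·1]=120.000000
k: max(0,(2)−(-2))=4 … min(3+(2),3−(-2))=5
  k=4: (−1)^0·120.0000/(24)·0.5366^2·0.8438^4 = +0.729984
  k=5: (−1)^1·120.0000/(120)·0.5366^0·0.8438^6 = -0.360993
d^3_{-2,2}(2.0087) = +0.729984 -0.360993 = +0.368991
Attach z-rotation phases: D = e^{-i(-2)(4.8201)}·(+0.368991)·e^{-i(2)(3.5680)} = -0.296505+0.219634i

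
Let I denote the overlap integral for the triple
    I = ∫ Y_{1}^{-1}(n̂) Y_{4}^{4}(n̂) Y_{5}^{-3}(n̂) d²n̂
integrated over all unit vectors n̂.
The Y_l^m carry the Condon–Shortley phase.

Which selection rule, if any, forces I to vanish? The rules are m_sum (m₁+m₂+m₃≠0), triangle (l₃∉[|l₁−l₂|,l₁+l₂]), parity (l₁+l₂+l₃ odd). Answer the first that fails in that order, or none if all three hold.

none

Σmᵢ = 0  ✓
l₃∈[|l₁−l₂|,l₁+l₂]=[3,5], have l₃=5  ✓
Σlᵢ = 10 ⇒ even  ✓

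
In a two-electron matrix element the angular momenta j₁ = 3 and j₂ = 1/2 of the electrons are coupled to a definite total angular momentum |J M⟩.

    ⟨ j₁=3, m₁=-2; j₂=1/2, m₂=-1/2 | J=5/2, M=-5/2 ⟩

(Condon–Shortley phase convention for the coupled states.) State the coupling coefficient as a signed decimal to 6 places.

j₁+j₂−J=1  J+j₁−j₂=5  J−j₁+j₂=0  j₁+j₂+J+1=7
(j₁±m₁, j₂±m₂, J±M) = (1,5,0,1,0,5)
P² = 14400/7
sum k=0..0:
  [0] +1/120 = 1/120
S = 1/120
C² = P²·S² = 1/7 ; C = +0.377964

+0.377964  (= +√(1/7))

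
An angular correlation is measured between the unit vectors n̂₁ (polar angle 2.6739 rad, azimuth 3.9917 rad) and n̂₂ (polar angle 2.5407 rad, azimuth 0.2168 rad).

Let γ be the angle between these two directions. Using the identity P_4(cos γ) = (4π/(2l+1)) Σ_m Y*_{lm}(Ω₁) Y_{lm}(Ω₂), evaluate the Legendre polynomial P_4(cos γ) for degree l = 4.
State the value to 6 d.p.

Addition theorem: P_4(cos γ) = (4π/9) Σ_m Y*_{lm}(Ω₁) Y_{lm}(Ω₂), m = −4…4:
  m=-4: Y*=-0.017672-0.004679i  Y=+0.029254-0.034479i  product -0.000678+0.000472i
  m=-3: Y*=-0.084993+0.057064i  Y=-0.148491+0.112978i  product +0.006174-0.018076i
  m=-2: Y*=-0.040164+0.308609i  Y=+0.365091-0.169032i  product +0.037501+0.119459i
  m=-1: Y*=+0.323784+0.368654i  Y=-0.379725+0.083639i  product -0.153783-0.112906i
  m=+0: Y*=+0.139211-0.000000i  Y=-0.127989+0.000000i  product -0.017818+0.000000i
  m=+1: Y*=-0.323784+0.368654i  Y=+0.379725+0.083639i  product -0.153783+0.112906i
  m=+2: Y*=-0.040164-0.308609i  Y=+0.365091+0.169032i  product +0.037501-0.119459i
  m=+3: Y*=+0.084993+0.057064i  Y=+0.148491+0.112978i  product +0.006174+0.018076i
  m=+4: Y*=-0.017672+0.004679i  Y=+0.029254+0.034479i  product -0.000678-0.000472i
Total Σ_m = -0.239390+0.000000i. Multiply by 1.396263: -0.334252+0.000000i. P_4(cos γ) = -0.334252

-0.334252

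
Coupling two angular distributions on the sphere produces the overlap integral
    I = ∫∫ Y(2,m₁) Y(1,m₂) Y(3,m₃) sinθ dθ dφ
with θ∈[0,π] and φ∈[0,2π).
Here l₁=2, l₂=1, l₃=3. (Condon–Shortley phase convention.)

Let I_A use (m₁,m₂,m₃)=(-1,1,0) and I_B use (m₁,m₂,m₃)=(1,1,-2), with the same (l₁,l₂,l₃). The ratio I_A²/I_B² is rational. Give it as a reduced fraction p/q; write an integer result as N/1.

l's match ⇒ only the (l;m) 3-j factors differ between A and B.
A: triangle coeff Δ(2,1,3) = 1/105; Σ_t [0,0]: t=0:+1/12 = 1/12; (3j)²=1/35 [(2 1 3; -1 1 0)], sign=-1
B: triangle coeff Δ(2,1,3) = 1/105; Σ_t [0,0]: t=0:+1/12 = 1/12; (3j)²=2/21 [(2 1 3; 1 1 -2)], sign=-1
I_A²/I_B² = (1/35)/(2/21) = 3/10

3/10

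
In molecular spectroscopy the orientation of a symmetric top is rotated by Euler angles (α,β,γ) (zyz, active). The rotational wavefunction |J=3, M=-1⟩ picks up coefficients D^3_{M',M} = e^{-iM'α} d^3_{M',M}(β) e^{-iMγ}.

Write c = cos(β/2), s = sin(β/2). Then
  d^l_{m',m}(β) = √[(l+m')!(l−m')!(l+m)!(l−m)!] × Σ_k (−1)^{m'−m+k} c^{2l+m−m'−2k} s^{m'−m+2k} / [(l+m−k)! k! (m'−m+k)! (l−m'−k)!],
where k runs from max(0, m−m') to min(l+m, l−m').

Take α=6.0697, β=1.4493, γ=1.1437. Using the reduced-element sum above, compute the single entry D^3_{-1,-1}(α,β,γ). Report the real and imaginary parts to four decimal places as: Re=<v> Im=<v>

First d^3_{-1,-1}(β=1.4493), then the phase factors e^{-i(-1)α} and e^{-i(-1)γ}:
c=cos(1.449300/2)=0.748731, s=sin(1.449300/2)=0.662873; N=√[2·24·2·24]=48.000000
k∈{0,1,2} keeps every argument non-negative
  k=0: (−1)^0·48.0000/(48)·0.7487^6·0.6629^0 = +0.176180
  k=1: (−1)^1·48.0000/(6)·0.7487^4·0.6629^2 = -1.104729
  k=2: (−1)^2·48.0000/(8)·0.7487^2·0.6629^4 = +0.649420
d^3_{-1,-1}(1.4493) = +0.176180 -1.104729 +0.649420 = -0.279128
D = (+0.977298-0.211867i)·(-0.279128)·(+0.414230+0.910172i) = -0.166824-0.223791i

Re=-0.1668 Im=-0.2238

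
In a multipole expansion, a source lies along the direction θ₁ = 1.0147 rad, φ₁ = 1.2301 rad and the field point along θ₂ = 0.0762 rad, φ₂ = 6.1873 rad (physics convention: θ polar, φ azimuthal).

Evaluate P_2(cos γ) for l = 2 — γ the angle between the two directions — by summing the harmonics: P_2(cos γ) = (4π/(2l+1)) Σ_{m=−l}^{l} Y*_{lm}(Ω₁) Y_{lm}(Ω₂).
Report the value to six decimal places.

-0.059332

Summing Y*_{l m}(θ₁,φ₁)·Y_{l m}(θ₂,φ₂) over m ∈ [−2, 2]; prefactor 4π/(2·2+1) = 2.513274:
  m=-2: Y*=-0.21642 + 0.17551j  Y=0.00220 + 0.00043j  product -0.00055 + 0.00029j
  m=-1: Y*=0.11573 + 0.32645j  Y=0.05837 + 0.00561j  product 0.00492 + 0.01971j
  m=+0: Y*=-0.05174 + 0.00000j  Y=0.62530 + 0.00000j  product -0.03235 + 0.00000j
  m=+1: Y*=-0.11573 + 0.32645j  Y=-0.05837 + 0.00561j  product 0.00492 - 0.01971j
  m=+2: Y*=-0.21642 - 0.17551j  Y=0.00220 - 0.00043j  product -0.00055 - 0.00029j
Total Σ_m = -0.02361 - 0.00000j. Multiply by 2.513274: -0.05933 - 0.00000j. P_2(cos γ) = -0.059332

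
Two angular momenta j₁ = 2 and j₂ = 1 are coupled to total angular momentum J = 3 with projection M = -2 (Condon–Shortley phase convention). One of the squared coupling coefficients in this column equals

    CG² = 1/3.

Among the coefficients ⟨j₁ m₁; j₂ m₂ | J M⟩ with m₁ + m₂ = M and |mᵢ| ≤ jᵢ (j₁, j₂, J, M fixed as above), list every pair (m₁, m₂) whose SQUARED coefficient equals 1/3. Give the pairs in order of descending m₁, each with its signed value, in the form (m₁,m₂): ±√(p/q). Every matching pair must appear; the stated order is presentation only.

(-2,0): +√(1/3)

Admissible pairs with m₁+m₂ = M = -2: (-2,0), (-1,-1)
  (m₁,m₂)=(-1,-1): CG² = 2/3, CG = +√(2/3)
  (m₁,m₂)=(-2,0): CG² = 1/3, CG = +√(1/3)   ← matches the target
Pairs with CG² = 1/3: (-2,0): +√(1/3)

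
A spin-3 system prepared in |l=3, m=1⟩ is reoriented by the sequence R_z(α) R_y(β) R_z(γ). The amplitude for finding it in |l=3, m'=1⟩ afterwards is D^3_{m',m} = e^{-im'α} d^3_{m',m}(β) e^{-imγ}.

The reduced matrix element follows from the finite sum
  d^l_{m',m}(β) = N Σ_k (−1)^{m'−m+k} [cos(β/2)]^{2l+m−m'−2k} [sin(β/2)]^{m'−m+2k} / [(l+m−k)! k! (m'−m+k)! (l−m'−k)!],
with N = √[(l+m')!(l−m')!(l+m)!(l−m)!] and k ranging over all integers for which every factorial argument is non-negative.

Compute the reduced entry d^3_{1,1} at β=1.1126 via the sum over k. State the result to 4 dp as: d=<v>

d=-0.4486

d^3_{1,1}(β=1.1126) via the finite sum:
With c≡cos(β/2)=0.849215 and s≡sin(β/2)=0.528048, N=[24·2·24·2]^{1/2}=48.000000
k∈{0,1,2} keeps every argument non-negative
  k=0: (−1)^0·48.0000/(48)·0.8492^6·0.5280^0 = +0.375064
  k=1: (−1)^1·48.0000/(6)·0.8492^4·0.5280^2 = -1.160129
  k=2: (−1)^2·48.0000/(8)·0.8492^2·0.5280^4 = +0.336418
d^3_{1,1}(1.1126) = +0.375064 -1.160129 +0.336418 = -0.448648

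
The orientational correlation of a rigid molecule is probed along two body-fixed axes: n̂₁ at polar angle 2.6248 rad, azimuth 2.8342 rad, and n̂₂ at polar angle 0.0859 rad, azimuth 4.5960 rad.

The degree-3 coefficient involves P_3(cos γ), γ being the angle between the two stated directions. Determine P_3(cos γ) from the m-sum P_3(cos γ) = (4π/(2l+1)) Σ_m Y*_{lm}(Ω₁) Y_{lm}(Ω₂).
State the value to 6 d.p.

Term-by-term m-sum for l=3 (normalisation 4π/7 = 1.795196):
  m=-3: (-0.030402+0.040106i) × (+0.000090-0.000248i) = +0.000007+0.000011i  (running Σ = +0.000007+0.000011i)
  m=-2: (-0.177197+0.125112i) × (-0.007293-0.001729i) = +0.001509-0.000606i  (running Σ = +0.001516-0.000595i)
  m=-1: (-0.423008+0.134286i) × (-0.012761+0.109144i) = -0.009259-0.047883i  (running Σ = -0.007743-0.048477i)
  m=0: (-0.252856-0.000000i) × (+0.729917+0.000000i) = -0.184564-0.000000i  (running Σ = -0.192307-0.048477i)
  m=1: (+0.423008+0.134286i) × (+0.012761+0.109144i) = -0.009259+0.047883i  (running Σ = -0.201565-0.000595i)
  m=2: (-0.177197-0.125112i) × (-0.007293+0.001729i) = +0.001509+0.000606i  (running Σ = -0.200057+0.000011i)
  m=3: (+0.030402+0.040106i) × (-0.000090-0.000248i) = +0.000007-0.000011i  (running Σ = -0.200050-0.000000i)
Accumulated sum -0.200050-0.000000i; after 4π/(2l+1) scaling, -0.359128-0.000000i ⇒ P_3 = -0.359128

-0.359128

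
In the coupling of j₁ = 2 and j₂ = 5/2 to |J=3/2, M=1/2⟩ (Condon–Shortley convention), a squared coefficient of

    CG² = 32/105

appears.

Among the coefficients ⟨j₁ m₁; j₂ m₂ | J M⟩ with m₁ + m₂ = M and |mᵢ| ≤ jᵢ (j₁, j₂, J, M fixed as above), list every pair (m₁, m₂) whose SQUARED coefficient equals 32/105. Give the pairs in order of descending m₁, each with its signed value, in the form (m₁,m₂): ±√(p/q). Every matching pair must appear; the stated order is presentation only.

Admissible pairs with m₁+m₂ = M = 1/2: (-2,5/2), (-1,3/2), (0,1/2), (1,-1/2), (2,-3/2)
  (m₁,m₂)=(2,-3/2): CG² = 32/105, CG = +√(32/105)   ← matches the target
  (m₁,m₂)=(1,-1/2): CG² = 5/21, CG = −√(5/21)
  (m₁,m₂)=(0,1/2): CG² = 2/35, CG = +√(2/35)
  (m₁,m₂)=(-1,3/2): CG² = 2/105, CG = +√(2/105)
  (m₁,m₂)=(-2,5/2): CG² = 8/21, CG = −√(8/21)
Pairs with CG² = 32/105: (2,-3/2): +√(32/105)

(2,-3/2): +√(32/105)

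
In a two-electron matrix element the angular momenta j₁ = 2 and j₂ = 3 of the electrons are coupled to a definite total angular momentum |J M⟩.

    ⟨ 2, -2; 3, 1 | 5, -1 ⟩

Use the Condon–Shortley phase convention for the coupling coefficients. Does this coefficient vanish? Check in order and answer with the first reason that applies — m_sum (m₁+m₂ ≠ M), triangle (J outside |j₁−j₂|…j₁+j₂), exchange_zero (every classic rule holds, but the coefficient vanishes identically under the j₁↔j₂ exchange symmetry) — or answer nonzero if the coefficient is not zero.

nonzero

m-sum: m₁+m₂ = -2+1 = -1, M = -1  ✓
triangle: |j₁−j₂| = 1 ≤ J = 5 ≤ j₁+j₂ = 5  ✓
exchange: j₁≠j₂ or m₁≠m₂ — the exchange symmetry imposes no constraint here
value check: CG = +√(1/14) = +0.267261 ≠ 0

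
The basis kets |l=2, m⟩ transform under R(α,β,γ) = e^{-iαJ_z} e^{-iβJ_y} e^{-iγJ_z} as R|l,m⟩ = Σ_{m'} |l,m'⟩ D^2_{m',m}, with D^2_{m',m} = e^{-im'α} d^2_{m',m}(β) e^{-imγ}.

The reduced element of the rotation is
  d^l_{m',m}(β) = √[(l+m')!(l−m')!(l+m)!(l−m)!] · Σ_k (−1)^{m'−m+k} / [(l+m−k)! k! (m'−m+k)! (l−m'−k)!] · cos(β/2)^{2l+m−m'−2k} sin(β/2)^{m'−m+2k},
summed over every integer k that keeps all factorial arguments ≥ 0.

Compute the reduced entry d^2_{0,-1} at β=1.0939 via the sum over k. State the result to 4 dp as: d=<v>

d=-0.4995

d^2_{0,-1}(β=1.0939) via the finite sum:
With c≡cos(β/2)=0.854115 and s≡sin(β/2)=0.520085, N=[2·2·1·6]^{1/2}=4.898979
The bounds max(0,m−m')=0 and min(l+m,l−m')=1 give 2 terms
  k=0: (−1)^1·4.8990/(2)·0.8541^3·0.5201^1 = -0.793777
  k=1: (−1)^2·4.8990/(2)·0.8541^1·0.5201^3 = +0.294316
d^2_{0,-1}(1.0939) = -0.793777 +0.294316 = -0.499461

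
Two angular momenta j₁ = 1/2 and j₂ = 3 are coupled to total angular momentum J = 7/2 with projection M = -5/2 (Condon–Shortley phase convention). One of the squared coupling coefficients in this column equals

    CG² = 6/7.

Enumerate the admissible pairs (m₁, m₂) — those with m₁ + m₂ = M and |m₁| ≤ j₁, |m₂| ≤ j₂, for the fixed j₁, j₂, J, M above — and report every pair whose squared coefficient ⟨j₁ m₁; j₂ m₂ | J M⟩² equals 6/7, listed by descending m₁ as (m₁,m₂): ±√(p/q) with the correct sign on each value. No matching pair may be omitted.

(-1/2,-2): +√(6/7)

Admissible pairs with m₁+m₂ = M = -5/2: (-1/2,-2), (1/2,-3)
  (m₁,m₂)=(1/2,-3): CG² = 1/7, CG = +√(1/7)
  (m₁,m₂)=(-1/2,-2): CG² = 6/7, CG = +√(6/7)   ← matches the target
Pairs with CG² = 6/7: (-1/2,-2): +√(6/7)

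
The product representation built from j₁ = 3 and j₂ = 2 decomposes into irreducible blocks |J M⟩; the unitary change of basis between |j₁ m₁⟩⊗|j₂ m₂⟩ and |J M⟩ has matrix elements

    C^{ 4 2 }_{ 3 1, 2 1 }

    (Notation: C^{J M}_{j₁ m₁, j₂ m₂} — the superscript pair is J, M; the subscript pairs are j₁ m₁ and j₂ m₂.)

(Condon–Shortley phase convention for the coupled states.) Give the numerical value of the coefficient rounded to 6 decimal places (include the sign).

j₁+j₂−J=1  J+j₁−j₂=5  J−j₁+j₂=3  j₁+j₂+J+1=10
(j₁±m₁, j₂±m₂, J±M) = (4,2,3,1,6,2)
P² = 5184/7
sum k=0..1:
  [0] +1/72 = 1/72
  [1] −1/48 = -1/48
S = -1/144
C² = P²·S² = 1/28 ; C = -0.188982

-0.188982  (= −√(1/28))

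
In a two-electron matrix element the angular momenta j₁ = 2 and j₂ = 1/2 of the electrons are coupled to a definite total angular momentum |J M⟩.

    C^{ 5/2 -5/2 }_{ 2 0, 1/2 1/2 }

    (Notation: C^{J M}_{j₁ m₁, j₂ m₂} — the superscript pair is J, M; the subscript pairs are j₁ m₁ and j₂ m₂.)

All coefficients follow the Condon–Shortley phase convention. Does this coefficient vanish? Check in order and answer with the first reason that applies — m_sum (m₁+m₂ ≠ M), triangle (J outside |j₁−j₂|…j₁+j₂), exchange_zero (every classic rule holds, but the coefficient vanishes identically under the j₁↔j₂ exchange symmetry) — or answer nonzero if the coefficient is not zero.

m_sum

m-sum: m₁+m₂ = 0+1/2 = 1/2, M = -5/2  ✗ ⇒ coefficient is 0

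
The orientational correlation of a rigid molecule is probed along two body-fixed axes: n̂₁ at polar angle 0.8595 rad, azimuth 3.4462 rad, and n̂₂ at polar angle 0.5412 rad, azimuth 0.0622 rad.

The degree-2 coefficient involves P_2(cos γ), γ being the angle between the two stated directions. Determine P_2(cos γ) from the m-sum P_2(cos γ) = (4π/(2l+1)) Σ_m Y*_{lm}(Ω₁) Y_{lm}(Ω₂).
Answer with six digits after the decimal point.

-0.451028

Term-by-term m-sum for l=2 (normalisation 4π/5 = 2.513274):
  m=-2: Y*=+0.181780+0.126837i  Y=+0.101723-0.012720i  product +0.020105+0.010590i
  m=-1: Y*=-0.364453-0.114581i  Y=+0.340454-0.021204i  product -0.126509-0.031282i
  m=+0: Y*=+0.087839-0.000000i  Y=+0.379673+0.000000i  product +0.033350+0.000000i
  m=+1: Y*=+0.364453-0.114581i  Y=-0.340454-0.021204i  product -0.126509+0.031282i
  m=+2: Y*=+0.181780-0.126837i  Y=+0.101723+0.012720i  product +0.020105-0.010590i
Accumulated sum -0.179458+0.000000i; after 4π/(2l+1) scaling, -0.451028+0.000000i ⇒ P_2 = -0.451028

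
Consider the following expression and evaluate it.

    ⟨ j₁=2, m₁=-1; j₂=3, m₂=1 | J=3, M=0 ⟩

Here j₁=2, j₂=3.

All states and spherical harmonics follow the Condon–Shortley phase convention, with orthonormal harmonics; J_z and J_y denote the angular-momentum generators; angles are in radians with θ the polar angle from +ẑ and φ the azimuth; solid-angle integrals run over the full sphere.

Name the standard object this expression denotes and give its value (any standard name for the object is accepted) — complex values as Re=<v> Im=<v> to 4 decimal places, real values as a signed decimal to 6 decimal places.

This is a Clebsch–Gordan (vector-coupling) coefficient.
triangle: 2!×2!×4!/9! = 96/362880
(j±m)!: 1!×3!×4!×2!×3!×3! = 10368
prefactor² = (2J+1)×Δ×N² = 96/5
  k=1: −1/(1!×1!×2!×3!×0!×1!) = -1/12
  k=2: +1/(2!×0!×1!×2!×1!×2!) = 1/8
Σ = 1/24  ⇒  CG² = 96/5×(1/24)² = 1/30
CG = +√(1/30) = +0.182574

Clebsch–Gordan coefficient, +√(1/30) ≈ +0.182574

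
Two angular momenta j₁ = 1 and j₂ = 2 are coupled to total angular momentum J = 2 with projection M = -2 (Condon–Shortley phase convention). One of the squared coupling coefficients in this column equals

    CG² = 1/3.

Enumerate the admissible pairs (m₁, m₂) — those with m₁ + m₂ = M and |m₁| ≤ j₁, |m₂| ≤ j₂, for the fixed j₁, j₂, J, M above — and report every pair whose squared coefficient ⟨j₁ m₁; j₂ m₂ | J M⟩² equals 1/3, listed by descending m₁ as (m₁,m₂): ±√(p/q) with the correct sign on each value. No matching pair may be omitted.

(-1,-1): −√(1/3)

Admissible pairs with m₁+m₂ = M = -2: (-1,-1), (0,-2)
  (m₁,m₂)=(0,-2): CG² = 2/3, CG = +√(2/3)
  (m₁,m₂)=(-1,-1): CG² = 1/3, CG = −√(1/3)   ← matches the target
Pairs with CG² = 1/3: (-1,-1): −√(1/3)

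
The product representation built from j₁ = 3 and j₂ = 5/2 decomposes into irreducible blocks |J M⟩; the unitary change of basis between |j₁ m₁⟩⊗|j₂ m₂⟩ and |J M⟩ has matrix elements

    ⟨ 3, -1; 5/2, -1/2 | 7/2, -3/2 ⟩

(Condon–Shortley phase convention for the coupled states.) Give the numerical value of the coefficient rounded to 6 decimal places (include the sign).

-0.487950

triangle: 2!·4!·3!/10! = 288/3628800
(j±m)!: 2!·4!·2!·3!·2!·5! = 138240
prefactor² = (2J+1)·Δ·N² = 3072/35
  k=0: +1/(0!·2!·4!·2!·0!·1!) = 1/96
  k=1: −1/(1!·1!·3!·1!·1!·2!) = -1/12
  k=2: +1/(2!·0!·2!·0!·2!·3!) = 1/48
Σ = -5/96  ⇒  CG² = 3072/35·(-5/96)² = 5/21
CG = −√(5/21) = -0.487950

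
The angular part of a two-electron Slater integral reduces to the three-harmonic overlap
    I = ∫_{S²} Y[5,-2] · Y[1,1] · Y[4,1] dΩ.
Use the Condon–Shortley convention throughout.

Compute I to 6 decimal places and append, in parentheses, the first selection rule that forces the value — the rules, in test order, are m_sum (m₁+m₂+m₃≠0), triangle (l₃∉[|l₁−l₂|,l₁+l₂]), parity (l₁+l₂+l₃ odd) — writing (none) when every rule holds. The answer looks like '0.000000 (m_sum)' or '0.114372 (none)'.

m-sum 0 ✓  L=10 even ✓  4≤4≤6 ✓
Π(2lᵢ+1) = 11×3×9 = 297
triangle coeff Δ(5,1,4) = 1/495
Σ_t [1,1]: t=1:−1/576 = -1/576
(3j)²=5/99 [(5 1 4; 0 0 0)], sign=-1
Σ_t [2,2]: t=2:+1/1440 = 1/1440
(3j)²=7/165 [(5 1 4; -2 1 1)], sign=-1
⇒ 4πI² = 7/11
I = (+1)√(7/11/(4π)) = 0.22503380
No selection rule forces the value: the integral is nonzero (none).

0.225034 (none)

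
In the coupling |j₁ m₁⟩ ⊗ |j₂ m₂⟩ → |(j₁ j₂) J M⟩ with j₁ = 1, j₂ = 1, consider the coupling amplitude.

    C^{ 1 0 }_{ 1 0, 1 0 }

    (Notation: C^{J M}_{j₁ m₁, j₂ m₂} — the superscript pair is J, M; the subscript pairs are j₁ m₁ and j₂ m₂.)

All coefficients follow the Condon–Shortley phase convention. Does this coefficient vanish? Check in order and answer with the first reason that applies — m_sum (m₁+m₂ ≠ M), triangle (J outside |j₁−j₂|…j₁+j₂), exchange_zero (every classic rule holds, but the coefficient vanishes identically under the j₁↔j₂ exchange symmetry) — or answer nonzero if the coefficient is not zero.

m-sum: m₁+m₂ = 0+0 = 0, M = 0  ✓
triangle: |j₁−j₂| = 0 ≤ J = 1 ≤ j₁+j₂ = 2  ✓
exchange: j₁=j₂ and m₁=m₂, and (−1)^(j₁+j₂−J) = (−1)^1 = −1 forces ⟨j₁m₁;j₂m₂|JM⟩ = −⟨j₂m₂;j₁m₁|JM⟩ = −⟨j₁m₁;j₂m₂|JM⟩ ⇒ the coefficient vanishes identically
Racah sum check: Σ_k collapses to 0 ⇒ CG = 0

exchange_zero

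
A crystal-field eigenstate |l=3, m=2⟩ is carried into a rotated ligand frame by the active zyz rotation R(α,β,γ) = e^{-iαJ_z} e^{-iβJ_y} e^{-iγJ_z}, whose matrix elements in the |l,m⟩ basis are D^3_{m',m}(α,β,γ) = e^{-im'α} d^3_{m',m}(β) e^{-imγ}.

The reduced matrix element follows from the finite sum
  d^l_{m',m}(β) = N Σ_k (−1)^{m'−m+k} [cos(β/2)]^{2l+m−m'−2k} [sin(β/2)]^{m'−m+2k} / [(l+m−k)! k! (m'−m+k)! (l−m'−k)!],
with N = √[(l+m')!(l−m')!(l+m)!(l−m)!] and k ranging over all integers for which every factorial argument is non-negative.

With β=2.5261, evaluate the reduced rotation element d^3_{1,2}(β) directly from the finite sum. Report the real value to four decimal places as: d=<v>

d^3_{1,2}(β=2.5261) via the finite sum:
With c≡cos(β/2)=0.302912 and s≡sin(β/2)=0.953019, N=[24·2·120·1]^{1/2}=75.894664
The bounds max(0,m−m')=1 and min(l+m,l−m')=2 give 2 terms
  k=1: (−1)^0·75.8947/(24)·0.3029^5·0.9530^1 = +0.007686
  k=2: (−1)^1·75.8947/(12)·0.3029^3·0.9530^3 = -0.152154
d^3_{1,2}(2.5261) = +0.007686 -0.152154 = -0.144468

d=-0.1445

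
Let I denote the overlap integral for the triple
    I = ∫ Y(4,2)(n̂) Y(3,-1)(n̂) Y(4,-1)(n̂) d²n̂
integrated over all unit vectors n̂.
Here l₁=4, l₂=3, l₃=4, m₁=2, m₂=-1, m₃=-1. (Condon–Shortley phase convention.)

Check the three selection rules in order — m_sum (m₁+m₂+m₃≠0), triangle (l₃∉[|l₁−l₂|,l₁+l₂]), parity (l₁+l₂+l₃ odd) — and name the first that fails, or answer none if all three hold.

Σmᵢ = 0  ✓
l₃∈[|l₁−l₂|,l₁+l₂]=[1,7], have l₃=4  ✓
Σlᵢ = 11 ⇒ odd  ✗

parity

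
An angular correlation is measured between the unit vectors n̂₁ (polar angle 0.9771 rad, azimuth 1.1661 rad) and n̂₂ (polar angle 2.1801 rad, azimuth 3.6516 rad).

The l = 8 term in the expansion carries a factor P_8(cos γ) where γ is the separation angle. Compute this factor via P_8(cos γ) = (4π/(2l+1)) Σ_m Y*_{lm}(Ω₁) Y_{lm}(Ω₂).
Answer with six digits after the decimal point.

Expand P_8 via completeness: Σ_{m} conj(Y_{8,m}) at Ω₁ times Y_{8,m} at Ω₂ —
  m=-8: Y*=(-0.114312, 0.011005)  Y=(-0.062299, 0.085028)  product (0.006186, -0.010405)
  m=-7: Y*=(-0.094200, 0.295377)  Y=(-0.267654, 0.122253)  product (-0.010898, -0.090575)
  m=-6: Y*=(0.341001, 0.295131)  Y=(-0.446424, -0.036486)  product (-0.141463, -0.144195)
  m=-5: Y*=(0.271195, -0.131901)  Y=(-0.274021, -0.184090)  product (-0.098595, -0.013781)
  m=-4: Y*=(0.005903, 0.122908)  Y=(0.037562, 0.074086)  product (-0.008884, 0.005054)
  m=-3: Y*=(0.343448, 0.127985)  Y=(-0.014968, 0.366886)  product (-0.052097, 0.124090)
  m=-2: Y*=(0.045103, -0.047321)  Y=(-0.057600, 0.093784)  product (0.001840, 0.006956)
  m=-1: Y*=(0.131824, 0.307755)  Y=(0.279123, -0.156133)  product (0.084846, 0.065320)
  m=+0: Y*=(0.117719, -0.000000)  Y=(0.161129, 0.000000)  product (0.018968, 0.000000)
  m=+1: Y*=(-0.131824, 0.307755)  Y=(-0.279123, -0.156133)  product (0.084846, -0.065320)
  m=+2: Y*=(0.045103, 0.047321)  Y=(-0.057600, -0.093784)  product (0.001840, -0.006956)
  m=+3: Y*=(-0.343448, 0.127985)  Y=(0.014968, 0.366886)  product (-0.052097, -0.124090)
  m=+4: Y*=(0.005903, -0.122908)  Y=(0.037562, -0.074086)  product (-0.008884, -0.005054)
  m=+5: Y*=(-0.271195, -0.131901)  Y=(0.274021, -0.184090)  product (-0.098595, 0.013781)
  m=+6: Y*=(0.341001, -0.295131)  Y=(-0.446424, 0.036486)  product (-0.141463, 0.144195)
  m=+7: Y*=(0.094200, 0.295377)  Y=(0.267654, 0.122253)  product (-0.010898, 0.090575)
  m=+8: Y*=(-0.114312, -0.011005)  Y=(-0.062299, -0.085028)  product (0.006186, 0.010405)
Accumulated sum (-0.419161, 0.000000); after 4π/(2l+1) scaling, (-0.309843, 0.000000) ⇒ P_8 = -0.309843

-0.309843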